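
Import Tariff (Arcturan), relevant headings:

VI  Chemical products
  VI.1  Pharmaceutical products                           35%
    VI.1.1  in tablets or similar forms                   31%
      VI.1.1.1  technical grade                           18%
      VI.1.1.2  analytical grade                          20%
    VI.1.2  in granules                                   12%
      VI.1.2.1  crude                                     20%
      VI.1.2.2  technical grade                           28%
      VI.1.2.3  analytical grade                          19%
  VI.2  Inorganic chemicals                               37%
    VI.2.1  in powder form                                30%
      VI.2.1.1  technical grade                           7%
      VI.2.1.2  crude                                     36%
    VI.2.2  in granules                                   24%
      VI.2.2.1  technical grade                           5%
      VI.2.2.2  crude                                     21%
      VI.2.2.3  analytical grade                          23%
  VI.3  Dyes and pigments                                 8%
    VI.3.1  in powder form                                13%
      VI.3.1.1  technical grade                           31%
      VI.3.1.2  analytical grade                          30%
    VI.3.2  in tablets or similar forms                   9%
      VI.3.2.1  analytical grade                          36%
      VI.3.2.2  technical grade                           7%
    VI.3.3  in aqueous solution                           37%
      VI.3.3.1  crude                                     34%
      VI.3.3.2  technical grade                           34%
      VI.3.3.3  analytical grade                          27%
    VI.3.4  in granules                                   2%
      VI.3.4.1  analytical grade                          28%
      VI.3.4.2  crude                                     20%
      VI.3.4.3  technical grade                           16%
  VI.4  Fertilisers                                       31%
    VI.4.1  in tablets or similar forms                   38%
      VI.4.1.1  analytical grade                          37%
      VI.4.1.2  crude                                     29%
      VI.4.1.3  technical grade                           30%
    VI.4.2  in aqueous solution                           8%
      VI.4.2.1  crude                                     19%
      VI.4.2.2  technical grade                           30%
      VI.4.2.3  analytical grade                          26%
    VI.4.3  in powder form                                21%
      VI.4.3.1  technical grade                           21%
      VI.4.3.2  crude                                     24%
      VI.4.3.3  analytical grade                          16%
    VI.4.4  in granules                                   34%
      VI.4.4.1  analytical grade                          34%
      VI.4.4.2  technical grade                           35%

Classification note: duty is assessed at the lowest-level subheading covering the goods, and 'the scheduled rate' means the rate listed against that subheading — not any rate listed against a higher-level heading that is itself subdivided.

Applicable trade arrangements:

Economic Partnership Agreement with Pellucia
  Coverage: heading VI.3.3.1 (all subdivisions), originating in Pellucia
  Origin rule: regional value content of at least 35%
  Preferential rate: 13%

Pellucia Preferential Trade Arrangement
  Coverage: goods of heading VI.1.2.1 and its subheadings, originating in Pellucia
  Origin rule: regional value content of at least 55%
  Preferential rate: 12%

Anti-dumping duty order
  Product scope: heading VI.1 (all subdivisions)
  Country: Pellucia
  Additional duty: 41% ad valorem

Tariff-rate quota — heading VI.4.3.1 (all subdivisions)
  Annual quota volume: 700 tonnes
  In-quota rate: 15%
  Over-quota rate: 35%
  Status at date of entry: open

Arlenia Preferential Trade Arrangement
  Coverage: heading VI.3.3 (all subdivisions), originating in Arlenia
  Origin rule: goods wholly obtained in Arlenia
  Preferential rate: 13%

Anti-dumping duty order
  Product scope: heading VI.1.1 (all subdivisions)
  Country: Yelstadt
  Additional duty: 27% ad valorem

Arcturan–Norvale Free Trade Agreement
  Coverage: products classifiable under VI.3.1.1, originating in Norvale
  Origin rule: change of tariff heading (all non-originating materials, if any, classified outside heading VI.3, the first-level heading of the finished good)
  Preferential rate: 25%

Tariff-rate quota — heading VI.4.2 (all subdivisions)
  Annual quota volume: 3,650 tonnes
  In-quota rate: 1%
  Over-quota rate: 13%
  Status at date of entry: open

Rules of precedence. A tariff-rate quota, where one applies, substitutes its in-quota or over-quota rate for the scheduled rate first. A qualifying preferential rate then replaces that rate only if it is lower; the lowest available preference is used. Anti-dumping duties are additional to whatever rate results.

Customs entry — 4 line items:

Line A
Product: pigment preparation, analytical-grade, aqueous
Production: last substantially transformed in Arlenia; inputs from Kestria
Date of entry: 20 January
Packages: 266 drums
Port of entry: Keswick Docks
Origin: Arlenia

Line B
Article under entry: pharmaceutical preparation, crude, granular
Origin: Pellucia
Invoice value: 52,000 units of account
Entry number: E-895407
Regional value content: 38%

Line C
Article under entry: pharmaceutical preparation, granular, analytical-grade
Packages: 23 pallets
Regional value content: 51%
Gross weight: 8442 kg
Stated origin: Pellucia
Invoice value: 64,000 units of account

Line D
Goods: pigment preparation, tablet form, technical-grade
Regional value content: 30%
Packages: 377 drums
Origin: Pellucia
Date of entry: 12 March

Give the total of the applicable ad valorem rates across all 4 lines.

155%

Line A: pigment → VI.3; aqueous → VI.3.3; analytical-grade → VI.3.3.3. Scheduled 27%. Arlenia agreement on VI.3.3: not wholly obtained. → 27%.
Line B: pharmaceutical → VI.1; granular → VI.1.2; crude → VI.1.2.1. Scheduled 20%. Pellucia agreement on VI.3.3.1: VI.1.2.1 not covered; Pellucia agreement on VI.1.2.1: RVC < 55%; anti-dumping (Pellucia, VI.1): +41%; total 20% + 41% = 61%. → 61%.
Line C: pharmaceutical → VI.1; granular → VI.1.2; analytical-grade → VI.1.2.3. Scheduled 19%. Pellucia agreement on VI.3.3.1: VI.1.2.3 not covered; Pellucia agreement on VI.1.2.1: VI.1.2.3 not covered; anti-dumping (Pellucia, VI.1): +41%; total 19% + 41% = 60%. → 60%.
Line D: pigment → VI.3; tablet form → VI.3.2; technical-grade → VI.3.2.2. Scheduled 7%. Pellucia agreement on VI.3.3.1: VI.3.2.2 not covered; Pellucia agreement on VI.1.2.1: VI.3.2.2 not covered. → 7%.
Sum: 27% + 61% + 60% + 7% = 155%.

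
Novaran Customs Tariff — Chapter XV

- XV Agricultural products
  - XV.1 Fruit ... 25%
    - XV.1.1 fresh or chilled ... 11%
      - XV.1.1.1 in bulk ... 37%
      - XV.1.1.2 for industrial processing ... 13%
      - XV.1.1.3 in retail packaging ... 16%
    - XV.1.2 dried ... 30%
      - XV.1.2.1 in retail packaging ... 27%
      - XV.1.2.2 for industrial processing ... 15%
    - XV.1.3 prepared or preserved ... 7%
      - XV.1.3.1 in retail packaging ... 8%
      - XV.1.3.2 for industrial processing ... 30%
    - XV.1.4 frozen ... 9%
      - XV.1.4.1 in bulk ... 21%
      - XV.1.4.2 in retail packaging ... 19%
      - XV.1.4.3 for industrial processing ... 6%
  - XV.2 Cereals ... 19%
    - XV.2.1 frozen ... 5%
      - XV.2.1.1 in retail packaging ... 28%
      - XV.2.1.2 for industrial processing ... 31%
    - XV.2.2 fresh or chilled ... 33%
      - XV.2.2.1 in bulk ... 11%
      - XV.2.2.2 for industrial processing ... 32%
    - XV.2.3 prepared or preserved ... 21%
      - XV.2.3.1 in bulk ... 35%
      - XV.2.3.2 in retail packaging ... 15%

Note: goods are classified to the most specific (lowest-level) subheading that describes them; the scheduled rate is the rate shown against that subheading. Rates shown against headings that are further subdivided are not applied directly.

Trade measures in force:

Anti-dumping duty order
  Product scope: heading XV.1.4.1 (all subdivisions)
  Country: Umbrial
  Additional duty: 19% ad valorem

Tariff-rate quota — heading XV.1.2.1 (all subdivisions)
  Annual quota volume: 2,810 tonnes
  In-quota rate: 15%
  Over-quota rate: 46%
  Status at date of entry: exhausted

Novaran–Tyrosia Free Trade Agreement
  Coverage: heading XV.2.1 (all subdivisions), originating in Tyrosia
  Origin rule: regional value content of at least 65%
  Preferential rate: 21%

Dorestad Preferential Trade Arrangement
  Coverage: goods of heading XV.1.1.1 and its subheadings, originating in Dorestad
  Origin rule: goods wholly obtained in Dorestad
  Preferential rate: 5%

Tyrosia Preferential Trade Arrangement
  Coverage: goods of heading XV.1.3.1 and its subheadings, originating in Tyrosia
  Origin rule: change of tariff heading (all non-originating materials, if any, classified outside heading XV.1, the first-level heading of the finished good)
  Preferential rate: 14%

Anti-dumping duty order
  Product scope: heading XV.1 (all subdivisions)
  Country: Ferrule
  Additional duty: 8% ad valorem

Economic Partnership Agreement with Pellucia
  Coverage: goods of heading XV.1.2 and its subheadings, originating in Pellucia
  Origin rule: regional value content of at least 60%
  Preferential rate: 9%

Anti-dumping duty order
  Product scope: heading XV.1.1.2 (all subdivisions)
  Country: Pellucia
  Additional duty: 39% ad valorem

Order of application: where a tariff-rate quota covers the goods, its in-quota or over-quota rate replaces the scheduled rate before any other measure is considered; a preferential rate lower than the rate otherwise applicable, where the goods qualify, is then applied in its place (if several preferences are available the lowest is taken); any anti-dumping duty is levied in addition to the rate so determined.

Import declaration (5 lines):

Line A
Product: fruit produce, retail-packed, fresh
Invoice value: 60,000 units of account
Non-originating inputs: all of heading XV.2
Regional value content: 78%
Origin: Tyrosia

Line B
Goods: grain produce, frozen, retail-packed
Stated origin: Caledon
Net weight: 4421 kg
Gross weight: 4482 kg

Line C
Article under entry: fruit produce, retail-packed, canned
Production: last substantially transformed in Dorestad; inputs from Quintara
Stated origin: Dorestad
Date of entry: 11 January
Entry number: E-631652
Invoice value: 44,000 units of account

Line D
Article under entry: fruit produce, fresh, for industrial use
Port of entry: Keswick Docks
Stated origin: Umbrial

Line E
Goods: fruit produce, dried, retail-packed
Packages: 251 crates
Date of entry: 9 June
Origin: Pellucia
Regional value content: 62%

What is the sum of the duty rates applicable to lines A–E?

Line A: fruit → XV.1; fresh → XV.1.1; retail-packed → XV.1.1.3. Scheduled 16%. Tyrosia agreement on XV.2.1: XV.1.1.3 not covered; Tyrosia agreement on XV.1.3.1: XV.1.1.3 not covered. → 16%.
Line B: grain → XV.2; frozen → XV.2.1; retail-packed → XV.2.1.1. Scheduled 28%. No special measure applies. → 28%.
Line C: fruit → XV.1; canned → XV.1.3; retail-packed → XV.1.3.1. Scheduled 8%. Dorestad agreement on XV.1.1.1: XV.1.3.1 not covered. → 8%.
Line D: fruit → XV.1; fresh → XV.1.1; for industrial use → XV.1.1.2. Scheduled 13%. No special measure applies. → 13%.
Line E: fruit → XV.1; dried → XV.1.2; retail-packed → XV.1.2.1. Scheduled 27%. quota on XV.1.2.1 exhausted → over-quota 46%; Pellucia agreement on XV.1.2: RVC ≥ 60% → 9% available; preferential 9%. → 9%.
Sum: 16% + 28% + 8% + 13% + 9% = 74%.

74%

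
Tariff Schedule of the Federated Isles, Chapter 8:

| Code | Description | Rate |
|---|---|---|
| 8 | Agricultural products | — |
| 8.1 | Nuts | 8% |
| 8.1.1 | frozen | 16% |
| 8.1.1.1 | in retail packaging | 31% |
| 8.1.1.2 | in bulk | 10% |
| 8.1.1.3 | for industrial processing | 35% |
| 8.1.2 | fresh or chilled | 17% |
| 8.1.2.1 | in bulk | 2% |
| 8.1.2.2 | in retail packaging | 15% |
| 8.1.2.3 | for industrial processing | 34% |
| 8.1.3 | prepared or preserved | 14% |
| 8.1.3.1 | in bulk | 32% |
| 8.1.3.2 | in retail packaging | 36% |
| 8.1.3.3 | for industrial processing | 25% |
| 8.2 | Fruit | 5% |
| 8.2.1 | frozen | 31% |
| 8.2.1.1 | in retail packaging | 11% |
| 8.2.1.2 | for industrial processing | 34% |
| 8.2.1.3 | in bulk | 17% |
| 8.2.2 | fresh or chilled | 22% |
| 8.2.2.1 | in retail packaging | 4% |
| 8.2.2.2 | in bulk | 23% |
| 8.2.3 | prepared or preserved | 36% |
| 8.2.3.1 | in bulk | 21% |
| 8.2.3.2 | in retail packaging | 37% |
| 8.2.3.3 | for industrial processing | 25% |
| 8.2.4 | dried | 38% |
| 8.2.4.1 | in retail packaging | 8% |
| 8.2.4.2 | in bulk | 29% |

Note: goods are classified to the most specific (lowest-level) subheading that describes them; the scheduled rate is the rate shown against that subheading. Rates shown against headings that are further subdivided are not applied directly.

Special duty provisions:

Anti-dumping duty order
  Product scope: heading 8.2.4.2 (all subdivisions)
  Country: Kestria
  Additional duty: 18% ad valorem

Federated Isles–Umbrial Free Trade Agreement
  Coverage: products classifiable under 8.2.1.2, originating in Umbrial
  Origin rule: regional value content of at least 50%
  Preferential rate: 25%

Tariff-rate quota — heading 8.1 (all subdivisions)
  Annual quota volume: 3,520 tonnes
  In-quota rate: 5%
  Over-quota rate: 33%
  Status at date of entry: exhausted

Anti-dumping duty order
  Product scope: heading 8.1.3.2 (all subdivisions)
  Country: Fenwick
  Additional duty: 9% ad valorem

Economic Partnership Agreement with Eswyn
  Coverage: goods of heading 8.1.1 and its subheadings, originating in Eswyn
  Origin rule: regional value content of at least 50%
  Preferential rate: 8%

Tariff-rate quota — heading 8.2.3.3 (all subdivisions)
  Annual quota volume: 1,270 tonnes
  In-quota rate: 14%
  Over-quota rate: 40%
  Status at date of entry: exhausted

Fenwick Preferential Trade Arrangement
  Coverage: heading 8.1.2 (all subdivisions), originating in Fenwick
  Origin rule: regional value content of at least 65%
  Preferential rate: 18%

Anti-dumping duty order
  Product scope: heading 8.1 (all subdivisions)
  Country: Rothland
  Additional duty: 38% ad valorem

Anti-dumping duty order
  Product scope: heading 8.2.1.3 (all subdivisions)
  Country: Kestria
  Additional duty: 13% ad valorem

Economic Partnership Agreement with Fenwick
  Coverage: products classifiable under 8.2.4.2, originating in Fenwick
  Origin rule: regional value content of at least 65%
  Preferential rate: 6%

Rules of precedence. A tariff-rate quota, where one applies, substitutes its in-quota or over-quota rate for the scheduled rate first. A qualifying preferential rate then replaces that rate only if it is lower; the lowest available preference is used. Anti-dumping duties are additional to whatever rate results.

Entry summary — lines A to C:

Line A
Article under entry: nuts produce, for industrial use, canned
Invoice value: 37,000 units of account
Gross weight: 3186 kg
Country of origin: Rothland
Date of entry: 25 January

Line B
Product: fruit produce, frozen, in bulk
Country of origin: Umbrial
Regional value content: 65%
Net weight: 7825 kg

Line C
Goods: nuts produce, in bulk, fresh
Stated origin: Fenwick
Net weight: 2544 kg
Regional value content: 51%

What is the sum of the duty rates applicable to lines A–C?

121%

Line A: nuts → 8.1; canned → 8.1.3; for industrial use → 8.1.3.3. Scheduled 25%. quota on 8.1 exhausted → over-quota 33%; anti-dumping (Rothland, 8.1): +38%; total 33% + 38% = 71%. → 71%.
Line B: fruit → 8.2; frozen → 8.2.1; in bulk → 8.2.1.3. Scheduled 17%. Umbrial agreement on 8.2.1.2: 8.2.1.3 not covered. → 17%.
Line C: nuts → 8.1; fresh → 8.1.2; in bulk → 8.1.2.1. Scheduled 2%. quota on 8.1 exhausted → over-quota 33%; Fenwick agreement on 8.1.2: RVC < 65%; Fenwick agreement on 8.2.4.2: 8.1.2.1 not covered. → 33%.
Sum: 71% + 17% + 33% = 121%.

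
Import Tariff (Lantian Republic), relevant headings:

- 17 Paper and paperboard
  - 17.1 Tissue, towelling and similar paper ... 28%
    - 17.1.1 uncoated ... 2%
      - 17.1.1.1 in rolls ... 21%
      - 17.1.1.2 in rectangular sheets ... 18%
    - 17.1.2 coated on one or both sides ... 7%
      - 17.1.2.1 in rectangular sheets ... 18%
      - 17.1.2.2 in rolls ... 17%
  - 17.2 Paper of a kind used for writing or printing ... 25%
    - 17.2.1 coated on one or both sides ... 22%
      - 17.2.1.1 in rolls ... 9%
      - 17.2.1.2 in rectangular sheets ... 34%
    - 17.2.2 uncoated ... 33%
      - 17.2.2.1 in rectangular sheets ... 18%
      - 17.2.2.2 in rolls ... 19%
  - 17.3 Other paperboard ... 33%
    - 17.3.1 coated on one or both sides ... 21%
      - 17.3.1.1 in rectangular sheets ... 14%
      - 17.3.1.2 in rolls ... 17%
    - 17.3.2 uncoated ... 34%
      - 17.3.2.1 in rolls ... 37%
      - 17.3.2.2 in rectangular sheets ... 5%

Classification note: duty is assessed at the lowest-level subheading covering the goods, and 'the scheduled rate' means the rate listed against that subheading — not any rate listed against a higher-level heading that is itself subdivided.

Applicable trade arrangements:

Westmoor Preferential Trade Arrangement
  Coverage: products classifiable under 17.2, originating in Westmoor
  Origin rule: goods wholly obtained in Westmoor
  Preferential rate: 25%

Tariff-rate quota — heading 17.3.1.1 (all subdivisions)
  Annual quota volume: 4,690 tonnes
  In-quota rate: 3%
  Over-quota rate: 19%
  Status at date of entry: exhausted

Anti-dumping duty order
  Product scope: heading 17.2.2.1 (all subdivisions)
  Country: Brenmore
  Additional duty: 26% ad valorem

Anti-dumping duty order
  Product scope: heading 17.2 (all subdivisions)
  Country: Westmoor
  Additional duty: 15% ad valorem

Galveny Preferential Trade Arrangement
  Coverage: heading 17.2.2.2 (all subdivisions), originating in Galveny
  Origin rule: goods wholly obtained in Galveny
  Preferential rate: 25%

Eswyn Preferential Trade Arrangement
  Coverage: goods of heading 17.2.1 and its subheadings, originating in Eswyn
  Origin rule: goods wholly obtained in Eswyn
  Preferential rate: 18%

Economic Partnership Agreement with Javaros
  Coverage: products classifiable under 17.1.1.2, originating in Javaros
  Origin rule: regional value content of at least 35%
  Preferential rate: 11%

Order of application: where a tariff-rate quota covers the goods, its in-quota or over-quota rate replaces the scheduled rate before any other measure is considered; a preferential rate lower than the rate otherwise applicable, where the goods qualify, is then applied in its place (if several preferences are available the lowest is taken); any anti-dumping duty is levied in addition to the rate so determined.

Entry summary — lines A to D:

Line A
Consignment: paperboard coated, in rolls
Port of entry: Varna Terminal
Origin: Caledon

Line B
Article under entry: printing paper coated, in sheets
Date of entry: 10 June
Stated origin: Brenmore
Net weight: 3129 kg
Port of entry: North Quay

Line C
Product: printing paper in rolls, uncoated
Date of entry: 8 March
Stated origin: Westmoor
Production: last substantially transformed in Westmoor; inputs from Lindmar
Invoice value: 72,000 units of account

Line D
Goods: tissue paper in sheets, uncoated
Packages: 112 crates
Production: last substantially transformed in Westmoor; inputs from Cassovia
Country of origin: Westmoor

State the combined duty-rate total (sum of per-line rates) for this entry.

103%

Line A: paperboard → 17.3; coated → 17.3.1; in rolls → 17.3.1.2. Scheduled 17%. No special measure applies. → 17%.
Line B: printing paper → 17.2; coated → 17.2.1; in sheets → 17.2.1.2. Scheduled 34%. No special measure applies. → 34%.
Line C: printing paper → 17.2; uncoated → 17.2.2; in rolls → 17.2.2.2. Scheduled 19%. Westmoor agreement on 17.2: not wholly obtained; anti-dumping (Westmoor, 17.2): +15%; total 19% + 15% = 34%. → 34%.
Line D: tissue paper → 17.1; uncoated → 17.1.1; in sheets → 17.1.1.2. Scheduled 18%. Westmoor agreement on 17.2: 17.1.1.2 not covered. → 18%.
Sum: 17% + 34% + 34% + 18% = 103%.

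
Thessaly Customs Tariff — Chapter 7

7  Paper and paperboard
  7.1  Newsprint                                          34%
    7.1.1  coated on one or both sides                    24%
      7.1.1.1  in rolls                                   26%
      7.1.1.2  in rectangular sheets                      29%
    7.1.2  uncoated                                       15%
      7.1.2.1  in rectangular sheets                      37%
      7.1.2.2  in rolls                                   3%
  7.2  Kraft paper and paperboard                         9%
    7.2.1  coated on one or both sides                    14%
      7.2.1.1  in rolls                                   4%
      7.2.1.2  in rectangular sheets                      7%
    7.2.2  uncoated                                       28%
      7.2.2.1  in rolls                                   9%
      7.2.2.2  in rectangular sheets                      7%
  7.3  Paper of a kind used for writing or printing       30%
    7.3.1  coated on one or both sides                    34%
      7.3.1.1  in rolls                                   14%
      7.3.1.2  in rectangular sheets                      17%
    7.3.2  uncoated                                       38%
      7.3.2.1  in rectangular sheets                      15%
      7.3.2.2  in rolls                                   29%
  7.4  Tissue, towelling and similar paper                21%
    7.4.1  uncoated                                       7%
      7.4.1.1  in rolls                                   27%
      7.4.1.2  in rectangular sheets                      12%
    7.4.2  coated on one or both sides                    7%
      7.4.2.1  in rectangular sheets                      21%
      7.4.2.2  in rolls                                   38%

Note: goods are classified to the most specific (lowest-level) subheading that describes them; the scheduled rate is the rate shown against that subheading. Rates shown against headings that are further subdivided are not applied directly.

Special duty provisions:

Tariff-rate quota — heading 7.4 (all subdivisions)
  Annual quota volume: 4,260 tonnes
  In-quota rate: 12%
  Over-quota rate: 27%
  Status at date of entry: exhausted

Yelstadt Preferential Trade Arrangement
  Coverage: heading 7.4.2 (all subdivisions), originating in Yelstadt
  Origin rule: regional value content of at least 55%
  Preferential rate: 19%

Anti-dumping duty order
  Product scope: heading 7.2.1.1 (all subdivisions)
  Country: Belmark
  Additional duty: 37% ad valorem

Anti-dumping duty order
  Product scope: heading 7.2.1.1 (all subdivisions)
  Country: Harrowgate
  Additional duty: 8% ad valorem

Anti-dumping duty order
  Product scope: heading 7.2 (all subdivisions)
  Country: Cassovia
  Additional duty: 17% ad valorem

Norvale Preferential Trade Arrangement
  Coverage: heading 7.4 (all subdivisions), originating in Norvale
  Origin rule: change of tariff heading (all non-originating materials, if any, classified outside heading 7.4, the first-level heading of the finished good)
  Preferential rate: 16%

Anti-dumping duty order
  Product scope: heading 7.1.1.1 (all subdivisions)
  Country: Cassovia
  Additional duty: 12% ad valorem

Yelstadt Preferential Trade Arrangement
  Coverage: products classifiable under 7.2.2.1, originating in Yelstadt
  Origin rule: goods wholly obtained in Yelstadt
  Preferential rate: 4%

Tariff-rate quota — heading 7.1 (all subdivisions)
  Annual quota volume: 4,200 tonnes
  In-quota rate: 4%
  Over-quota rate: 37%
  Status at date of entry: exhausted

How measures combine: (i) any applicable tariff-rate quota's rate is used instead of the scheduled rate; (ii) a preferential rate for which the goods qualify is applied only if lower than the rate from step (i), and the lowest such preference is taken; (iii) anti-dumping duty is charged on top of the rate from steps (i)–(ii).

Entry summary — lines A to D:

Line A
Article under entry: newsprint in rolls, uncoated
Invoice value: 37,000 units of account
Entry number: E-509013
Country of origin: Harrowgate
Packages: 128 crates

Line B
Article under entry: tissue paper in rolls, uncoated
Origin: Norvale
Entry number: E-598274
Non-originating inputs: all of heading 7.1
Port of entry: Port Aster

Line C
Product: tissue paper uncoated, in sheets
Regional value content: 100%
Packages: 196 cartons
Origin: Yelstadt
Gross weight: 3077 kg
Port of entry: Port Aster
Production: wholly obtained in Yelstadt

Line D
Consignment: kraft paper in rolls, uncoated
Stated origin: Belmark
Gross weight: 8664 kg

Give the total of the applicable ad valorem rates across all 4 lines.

Line A: newsprint → 7.1; uncoated → 7.1.2; in rolls → 7.1.2.2. Scheduled 3%. quota on 7.1 exhausted → over-quota 37%. → 37%.
Line B: tissue paper → 7.4; uncoated → 7.4.1; in rolls → 7.4.1.1. Scheduled 27%. quota on 7.4 exhausted → over-quota 27%; Norvale agreement on 7.4: CTH met → 16% available; preferential 16%. → 16%.
Line C: tissue paper → 7.4; uncoated → 7.4.1; in sheets → 7.4.1.2. Scheduled 12%. quota on 7.4 exhausted → over-quota 27%; Yelstadt agreement on 7.4.2: 7.4.1.2 not covered; Yelstadt agreement on 7.2.2.1: 7.4.1.2 not covered. → 27%.
Line D: kraft paper → 7.2; uncoated → 7.2.2; in rolls → 7.2.2.1. Scheduled 9%. No special measure applies. → 9%.
Sum: 37% + 16% + 27% + 9% = 89%.

89%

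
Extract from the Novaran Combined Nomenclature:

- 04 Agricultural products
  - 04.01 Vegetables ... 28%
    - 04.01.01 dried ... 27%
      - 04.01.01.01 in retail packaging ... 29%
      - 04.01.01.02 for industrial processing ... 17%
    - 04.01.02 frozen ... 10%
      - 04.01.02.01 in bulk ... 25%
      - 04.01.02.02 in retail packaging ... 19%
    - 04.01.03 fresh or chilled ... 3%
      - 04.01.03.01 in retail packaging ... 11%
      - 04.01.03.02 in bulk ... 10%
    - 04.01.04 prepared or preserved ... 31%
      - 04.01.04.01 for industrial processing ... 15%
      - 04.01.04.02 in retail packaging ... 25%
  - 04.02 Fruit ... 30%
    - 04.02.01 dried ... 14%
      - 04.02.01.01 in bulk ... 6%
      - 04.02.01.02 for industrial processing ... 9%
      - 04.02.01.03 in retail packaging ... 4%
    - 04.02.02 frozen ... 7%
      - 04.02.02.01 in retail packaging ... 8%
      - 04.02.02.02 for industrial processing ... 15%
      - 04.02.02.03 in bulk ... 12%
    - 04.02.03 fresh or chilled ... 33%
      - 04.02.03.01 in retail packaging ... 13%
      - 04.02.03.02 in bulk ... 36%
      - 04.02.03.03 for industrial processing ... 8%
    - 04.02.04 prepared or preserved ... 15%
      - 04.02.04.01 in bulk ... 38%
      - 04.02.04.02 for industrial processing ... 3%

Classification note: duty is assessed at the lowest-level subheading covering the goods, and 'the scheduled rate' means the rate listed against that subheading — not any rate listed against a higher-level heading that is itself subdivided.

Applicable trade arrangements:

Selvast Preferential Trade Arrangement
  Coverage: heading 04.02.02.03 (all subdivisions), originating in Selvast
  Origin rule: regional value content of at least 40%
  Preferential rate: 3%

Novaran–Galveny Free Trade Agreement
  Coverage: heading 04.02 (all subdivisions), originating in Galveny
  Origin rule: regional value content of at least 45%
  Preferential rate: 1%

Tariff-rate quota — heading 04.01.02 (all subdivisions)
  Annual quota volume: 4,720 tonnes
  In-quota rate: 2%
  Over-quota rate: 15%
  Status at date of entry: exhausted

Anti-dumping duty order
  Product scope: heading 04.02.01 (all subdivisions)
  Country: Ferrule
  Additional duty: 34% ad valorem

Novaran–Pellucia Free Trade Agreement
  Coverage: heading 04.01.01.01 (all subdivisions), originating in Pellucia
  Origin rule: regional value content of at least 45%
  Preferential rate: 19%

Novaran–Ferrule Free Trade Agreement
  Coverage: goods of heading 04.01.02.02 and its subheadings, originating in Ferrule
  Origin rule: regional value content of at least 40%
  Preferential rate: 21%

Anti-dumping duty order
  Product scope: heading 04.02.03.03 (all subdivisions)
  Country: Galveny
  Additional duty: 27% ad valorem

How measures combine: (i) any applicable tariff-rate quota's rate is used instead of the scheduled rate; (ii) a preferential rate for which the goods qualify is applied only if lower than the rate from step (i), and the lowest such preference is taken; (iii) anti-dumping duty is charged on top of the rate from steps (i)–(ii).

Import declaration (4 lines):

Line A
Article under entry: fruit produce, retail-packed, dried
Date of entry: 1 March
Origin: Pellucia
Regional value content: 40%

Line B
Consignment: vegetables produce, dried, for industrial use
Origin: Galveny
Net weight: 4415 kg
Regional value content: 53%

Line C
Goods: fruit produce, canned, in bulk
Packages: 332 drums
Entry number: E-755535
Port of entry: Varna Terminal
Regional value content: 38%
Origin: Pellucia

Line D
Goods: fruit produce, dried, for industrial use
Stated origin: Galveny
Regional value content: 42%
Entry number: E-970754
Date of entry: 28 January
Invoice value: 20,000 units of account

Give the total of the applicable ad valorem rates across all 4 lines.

Line A: fruit → 04.02; dried → 04.02.01; retail-packed → 04.02.01.03. Scheduled 4%. Pellucia agreement on 04.01.01.01: 04.02.01.03 not covered. → 4%.
Line B: vegetables → 04.01; dried → 04.01.01; for industrial use → 04.01.01.02. Scheduled 17%. Galveny agreement on 04.02: 04.01.01.02 not covered. → 17%.
Line C: fruit → 04.02; canned → 04.02.04; in bulk → 04.02.04.01. Scheduled 38%. Pellucia agreement on 04.01.01.01: 04.02.04.01 not covered. → 38%.
Line D: fruit → 04.02; dried → 04.02.01; for industrial use → 04.02.01.02. Scheduled 9%. Galveny agreement on 04.02: RVC < 45%. → 9%.
Sum: 4% + 17% + 38% + 9% = 68%.

68%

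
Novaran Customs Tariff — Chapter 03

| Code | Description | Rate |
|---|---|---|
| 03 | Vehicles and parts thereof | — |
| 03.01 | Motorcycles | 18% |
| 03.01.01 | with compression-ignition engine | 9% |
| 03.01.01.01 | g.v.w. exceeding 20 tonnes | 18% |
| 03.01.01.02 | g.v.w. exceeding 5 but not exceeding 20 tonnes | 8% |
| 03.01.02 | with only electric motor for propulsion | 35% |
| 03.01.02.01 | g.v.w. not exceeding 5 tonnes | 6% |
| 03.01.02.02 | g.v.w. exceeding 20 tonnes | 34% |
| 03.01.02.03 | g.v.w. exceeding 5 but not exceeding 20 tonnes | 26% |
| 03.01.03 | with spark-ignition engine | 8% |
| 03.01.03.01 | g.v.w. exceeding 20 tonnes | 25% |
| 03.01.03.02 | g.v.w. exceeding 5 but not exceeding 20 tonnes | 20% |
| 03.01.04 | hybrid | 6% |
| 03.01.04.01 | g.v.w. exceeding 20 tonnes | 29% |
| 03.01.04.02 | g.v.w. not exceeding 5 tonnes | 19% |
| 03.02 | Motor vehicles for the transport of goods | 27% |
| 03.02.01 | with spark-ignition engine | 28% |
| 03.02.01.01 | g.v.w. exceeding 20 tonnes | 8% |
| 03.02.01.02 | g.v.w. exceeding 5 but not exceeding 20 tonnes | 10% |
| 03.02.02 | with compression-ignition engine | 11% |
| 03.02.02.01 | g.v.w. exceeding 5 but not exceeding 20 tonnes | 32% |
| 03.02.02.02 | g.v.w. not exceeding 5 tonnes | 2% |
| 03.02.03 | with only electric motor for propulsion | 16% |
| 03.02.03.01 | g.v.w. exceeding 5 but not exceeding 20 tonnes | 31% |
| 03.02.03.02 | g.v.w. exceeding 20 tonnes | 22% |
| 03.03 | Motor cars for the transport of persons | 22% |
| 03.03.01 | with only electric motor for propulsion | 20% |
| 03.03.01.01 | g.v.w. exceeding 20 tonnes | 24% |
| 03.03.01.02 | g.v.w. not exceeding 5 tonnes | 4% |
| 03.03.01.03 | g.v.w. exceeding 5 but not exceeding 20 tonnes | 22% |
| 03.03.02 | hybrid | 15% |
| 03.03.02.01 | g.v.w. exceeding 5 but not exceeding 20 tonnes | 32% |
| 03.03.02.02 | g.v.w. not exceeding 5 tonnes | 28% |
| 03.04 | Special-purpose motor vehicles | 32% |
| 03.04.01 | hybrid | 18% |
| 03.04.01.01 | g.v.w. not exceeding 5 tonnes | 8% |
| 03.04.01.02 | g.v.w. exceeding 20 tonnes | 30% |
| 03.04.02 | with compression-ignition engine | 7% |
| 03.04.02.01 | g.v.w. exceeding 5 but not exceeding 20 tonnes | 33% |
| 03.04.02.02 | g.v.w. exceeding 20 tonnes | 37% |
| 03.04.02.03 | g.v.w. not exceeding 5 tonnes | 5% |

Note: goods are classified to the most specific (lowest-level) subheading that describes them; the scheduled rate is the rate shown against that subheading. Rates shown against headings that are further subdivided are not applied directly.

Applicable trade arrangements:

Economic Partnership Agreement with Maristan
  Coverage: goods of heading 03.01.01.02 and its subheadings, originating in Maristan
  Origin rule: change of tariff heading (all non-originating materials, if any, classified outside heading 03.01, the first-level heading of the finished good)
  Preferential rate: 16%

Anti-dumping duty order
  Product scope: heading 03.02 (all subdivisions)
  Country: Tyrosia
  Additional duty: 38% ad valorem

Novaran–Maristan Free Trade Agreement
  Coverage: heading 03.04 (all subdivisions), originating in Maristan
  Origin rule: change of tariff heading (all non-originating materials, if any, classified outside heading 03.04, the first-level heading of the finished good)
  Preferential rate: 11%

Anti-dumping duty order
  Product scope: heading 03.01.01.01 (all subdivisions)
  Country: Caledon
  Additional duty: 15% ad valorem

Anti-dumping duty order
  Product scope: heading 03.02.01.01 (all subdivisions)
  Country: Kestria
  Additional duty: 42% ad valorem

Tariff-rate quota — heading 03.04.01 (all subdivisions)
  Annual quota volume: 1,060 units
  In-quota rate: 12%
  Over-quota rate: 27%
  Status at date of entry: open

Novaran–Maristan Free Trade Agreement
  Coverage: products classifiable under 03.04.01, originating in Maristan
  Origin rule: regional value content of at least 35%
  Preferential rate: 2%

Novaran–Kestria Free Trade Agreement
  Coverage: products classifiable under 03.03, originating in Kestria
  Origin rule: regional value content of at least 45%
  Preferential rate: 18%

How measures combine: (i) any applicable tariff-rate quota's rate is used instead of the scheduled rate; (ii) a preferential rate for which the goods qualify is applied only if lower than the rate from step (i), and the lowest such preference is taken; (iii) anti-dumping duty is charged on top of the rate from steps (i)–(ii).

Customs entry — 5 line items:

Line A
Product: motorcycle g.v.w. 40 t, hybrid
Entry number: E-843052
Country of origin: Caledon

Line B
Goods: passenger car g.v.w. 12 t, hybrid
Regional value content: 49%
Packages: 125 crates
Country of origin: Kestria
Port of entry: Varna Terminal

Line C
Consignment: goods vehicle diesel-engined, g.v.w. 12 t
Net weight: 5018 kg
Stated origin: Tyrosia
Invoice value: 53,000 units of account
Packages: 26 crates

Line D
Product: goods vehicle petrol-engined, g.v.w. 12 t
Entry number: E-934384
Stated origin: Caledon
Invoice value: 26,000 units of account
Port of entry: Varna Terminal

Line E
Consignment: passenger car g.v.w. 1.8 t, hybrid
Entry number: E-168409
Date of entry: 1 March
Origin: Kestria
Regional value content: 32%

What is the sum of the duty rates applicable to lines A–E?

155%

Line A: motorcycle → 03.01; hybrid → 03.01.04; g.v.w. 40 t → 03.01.04.01. Scheduled 29%. No special measure applies. → 29%.
Line B: passenger car → 03.03; hybrid → 03.03.02; g.v.w. 12 t → 03.03.02.01. Scheduled 32%. Kestria agreement on 03.03: RVC ≥ 45% → 18% available; preferential 18%. → 18%.
Line C: goods vehicle → 03.02; diesel-engined → 03.02.02; g.v.w. 12 t → 03.02.02.01. Scheduled 32%. anti-dumping (Tyrosia, 03.02): +38%; total 32% + 38% = 70%. → 70%.
Line D: goods vehicle → 03.02; petrol-engined → 03.02.01; g.v.w. 12 t → 03.02.01.02. Scheduled 10%. No special measure applies. → 10%.
Line E: passenger car → 03.03; hybrid → 03.03.02; g.v.w. 1.8 t → 03.03.02.02. Scheduled 28%. Kestria agreement on 03.03: RVC < 45%. → 28%.
Sum: 29% + 18% + 70% + 10% + 28% = 155%.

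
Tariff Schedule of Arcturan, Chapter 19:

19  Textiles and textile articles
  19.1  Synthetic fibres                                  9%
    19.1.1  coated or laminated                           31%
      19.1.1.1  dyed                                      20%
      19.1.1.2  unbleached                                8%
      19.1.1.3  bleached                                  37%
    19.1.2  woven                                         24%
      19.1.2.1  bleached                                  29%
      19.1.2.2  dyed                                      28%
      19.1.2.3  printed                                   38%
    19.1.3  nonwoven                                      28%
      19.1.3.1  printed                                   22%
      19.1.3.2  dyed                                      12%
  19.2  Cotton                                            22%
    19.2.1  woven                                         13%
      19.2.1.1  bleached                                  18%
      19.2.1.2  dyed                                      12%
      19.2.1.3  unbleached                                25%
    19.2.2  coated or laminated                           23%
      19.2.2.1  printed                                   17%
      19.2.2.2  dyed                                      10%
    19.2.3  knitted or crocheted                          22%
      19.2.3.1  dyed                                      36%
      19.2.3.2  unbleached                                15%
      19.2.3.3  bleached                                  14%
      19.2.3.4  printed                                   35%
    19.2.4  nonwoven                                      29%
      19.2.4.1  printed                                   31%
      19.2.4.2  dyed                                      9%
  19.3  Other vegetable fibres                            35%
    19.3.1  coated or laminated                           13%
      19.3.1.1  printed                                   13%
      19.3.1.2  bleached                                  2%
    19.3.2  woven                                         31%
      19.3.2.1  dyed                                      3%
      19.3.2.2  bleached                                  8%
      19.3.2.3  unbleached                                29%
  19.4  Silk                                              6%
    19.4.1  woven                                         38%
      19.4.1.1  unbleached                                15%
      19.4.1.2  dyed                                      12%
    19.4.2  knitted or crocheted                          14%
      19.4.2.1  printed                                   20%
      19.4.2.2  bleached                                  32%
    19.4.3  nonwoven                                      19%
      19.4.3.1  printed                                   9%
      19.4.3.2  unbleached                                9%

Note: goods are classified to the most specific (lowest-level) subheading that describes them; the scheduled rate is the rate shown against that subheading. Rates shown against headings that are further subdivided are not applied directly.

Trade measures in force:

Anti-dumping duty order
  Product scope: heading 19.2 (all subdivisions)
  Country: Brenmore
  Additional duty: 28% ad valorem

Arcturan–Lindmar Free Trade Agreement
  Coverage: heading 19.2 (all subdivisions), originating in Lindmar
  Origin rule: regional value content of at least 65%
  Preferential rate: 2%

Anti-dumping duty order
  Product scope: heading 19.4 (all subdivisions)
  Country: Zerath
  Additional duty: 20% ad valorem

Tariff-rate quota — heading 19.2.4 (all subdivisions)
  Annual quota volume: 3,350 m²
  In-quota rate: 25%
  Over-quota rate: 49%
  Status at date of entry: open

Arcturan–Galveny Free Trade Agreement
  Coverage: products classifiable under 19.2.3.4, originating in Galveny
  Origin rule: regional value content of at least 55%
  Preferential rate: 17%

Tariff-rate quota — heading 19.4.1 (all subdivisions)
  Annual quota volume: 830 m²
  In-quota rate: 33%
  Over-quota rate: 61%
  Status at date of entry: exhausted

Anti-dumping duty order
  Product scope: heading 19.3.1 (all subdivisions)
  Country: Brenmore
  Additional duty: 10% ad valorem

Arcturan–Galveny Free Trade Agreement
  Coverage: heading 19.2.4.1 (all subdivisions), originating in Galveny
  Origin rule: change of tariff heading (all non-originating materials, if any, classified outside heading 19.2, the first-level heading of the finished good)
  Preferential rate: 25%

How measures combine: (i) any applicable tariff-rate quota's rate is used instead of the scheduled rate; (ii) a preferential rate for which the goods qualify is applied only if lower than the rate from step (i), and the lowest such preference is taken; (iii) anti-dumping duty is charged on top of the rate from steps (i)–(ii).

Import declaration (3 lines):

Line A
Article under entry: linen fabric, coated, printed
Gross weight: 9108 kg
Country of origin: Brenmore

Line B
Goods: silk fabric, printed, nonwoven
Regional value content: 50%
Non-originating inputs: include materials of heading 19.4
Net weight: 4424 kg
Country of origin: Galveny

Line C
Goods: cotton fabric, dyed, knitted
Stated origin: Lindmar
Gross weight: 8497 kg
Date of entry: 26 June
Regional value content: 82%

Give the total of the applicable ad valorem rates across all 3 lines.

34%

Line A: linen → 19.3; coated → 19.3.1; printed → 19.3.1.1. Scheduled 13%. anti-dumping (Brenmore, 19.3.1): +10%; total 13% + 10% = 23%. → 23%.
Line B: silk → 19.4; nonwoven → 19.4.3; printed → 19.4.3.1. Scheduled 9%. Galveny agreement on 19.2.3.4: 19.4.3.1 not covered; Galveny agreement on 19.2.4.1: 19.4.3.1 not covered. → 9%.
Line C: cotton → 19.2; knitted → 19.2.3; dyed → 19.2.3.1. Scheduled 36%. Lindmar agreement on 19.2: RVC ≥ 65% → 2% available; preferential 2%. → 2%.
Sum: 23% + 9% + 2% = 34%.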